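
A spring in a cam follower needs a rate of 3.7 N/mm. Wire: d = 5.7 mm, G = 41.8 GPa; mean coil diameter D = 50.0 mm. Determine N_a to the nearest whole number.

12

N_a = Gd⁴/(8D³k) = (41.8×10³ × 5.7⁴)/(8 × 50.0³ × 3.7)
    = 4.41241e+07 / 3.7e+06 = 11.93 → 12 coils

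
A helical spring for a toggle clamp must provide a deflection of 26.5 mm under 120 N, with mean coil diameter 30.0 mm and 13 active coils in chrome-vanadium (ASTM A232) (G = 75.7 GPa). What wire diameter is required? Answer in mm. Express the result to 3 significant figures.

Required rate k = F/δ = 120/26.5 = 4.5283 N/mm
d = (8D³N_a·k / G)^(1/4) = (8·30.0³·13·4.5283 / (75.7×10³))^0.25
  = (167.97)^0.25 = 3.6001 mm

3.60 mm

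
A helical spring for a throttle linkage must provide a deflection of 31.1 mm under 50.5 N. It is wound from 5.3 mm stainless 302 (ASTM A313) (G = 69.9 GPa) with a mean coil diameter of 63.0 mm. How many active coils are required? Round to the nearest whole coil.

Required rate k = F/δ = 50.5/31.1 = 1.6238 N/mm
N_a = Gd⁴/(8D³k) = (69.9×10³ × 5.3⁴)/(8 × 63.0³ × 1.6238)
    = 5.51545e+07 / 3.2482e+06 = 16.98 → 17 coils

17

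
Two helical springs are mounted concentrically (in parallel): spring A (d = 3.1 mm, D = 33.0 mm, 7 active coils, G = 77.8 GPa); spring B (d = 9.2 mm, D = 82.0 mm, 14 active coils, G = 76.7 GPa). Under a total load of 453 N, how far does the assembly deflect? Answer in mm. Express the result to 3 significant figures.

k_A = Gd⁴/(8D³N_a) = (77.8×10³)(3.1⁴)/(8·33.0³·7) = 3.5702 N/mm
k_B = Gd⁴/(8D³N_a) = (76.7×10³)(9.2⁴)/(8·82.0³·14) = 8.8979 N/mm
Parallel: k_eq = 3.5702 + 8.8979 = 12.468 N/mm
δ = F/k_eq = 453/12.468 = 36.333 mm

36.3 mm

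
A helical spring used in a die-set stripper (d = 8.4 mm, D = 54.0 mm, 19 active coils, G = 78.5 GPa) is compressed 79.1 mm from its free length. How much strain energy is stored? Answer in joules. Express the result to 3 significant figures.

51.1 J

k = Gd⁴/(8D³N_a) = (78.5×10³)(8.4⁴)/(8·54.0³·19) = 16.329 N/mm
U = ½kδ² = 0.5 × 16.329 × 79.1² = 51084 N·mm = 51.084 J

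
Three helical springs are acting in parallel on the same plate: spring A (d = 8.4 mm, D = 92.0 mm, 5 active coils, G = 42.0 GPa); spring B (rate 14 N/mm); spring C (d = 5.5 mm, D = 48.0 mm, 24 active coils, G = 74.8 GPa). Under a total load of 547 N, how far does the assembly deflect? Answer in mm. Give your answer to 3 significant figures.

k_A = Gd⁴/(8D³N_a) = (42.0×10³)(8.4⁴)/(8·92.0³·5) = 6.7134 N/mm
k_C = Gd⁴/(8D³N_a) = (74.8×10³)(5.5⁴)/(8·48.0³·24) = 3.2235 N/mm
Parallel: k_eq = 6.7134 + 14 + 3.2235 = 23.937 N/mm
δ = F/k_eq = 547/23.937 = 22.852 mm

22.9 mm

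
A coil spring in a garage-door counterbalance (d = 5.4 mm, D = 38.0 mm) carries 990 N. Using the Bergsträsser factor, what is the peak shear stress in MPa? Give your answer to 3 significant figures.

729 MPa

Spring index C = D/d = 38.0/5.4 = 7.0370
K_B = (4C+2)/(4C−3) = 30.148/25.148 = 1.1988
τ₀ = 8FD/(πd³) = 8·990·38.0/(π·5.4³) = 300960/494.69 = 608.38 MPa
τ_max = K·τ₀ = 1.1988 × 608.38 = 729.34 MPa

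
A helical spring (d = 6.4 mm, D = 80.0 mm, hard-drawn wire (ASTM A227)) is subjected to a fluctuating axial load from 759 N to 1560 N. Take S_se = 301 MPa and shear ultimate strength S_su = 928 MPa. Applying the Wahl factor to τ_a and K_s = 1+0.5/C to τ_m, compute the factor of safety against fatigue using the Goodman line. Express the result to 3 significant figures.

0.463

C = D/d = 80.0/6.4 = 12.5000; K_W = (4C−1)/(4C−4)+0.615/C = 1.1144; K_s = 1+0.5/C = 1.0400
F_a = (F_max−F_min)/2 = 400.5 N; F_m = (F_max+F_min)/2 = 1159.5 N
τ_a = K_W·8F_aD/(πd³) = 1.1144 × 311.24 = 346.85 MPa
τ_m = K_s·8F_mD/(πd³) = 1.0400 × 901.07 = 937.12 MPa
Goodman: 1/n_f = τ_a/S_se + τ_m/S_su = 346.85/301 + 937.12/928 = 1.15232 + 1.00983 = 2.1621
n_f = 1/2.1621 = 0.4625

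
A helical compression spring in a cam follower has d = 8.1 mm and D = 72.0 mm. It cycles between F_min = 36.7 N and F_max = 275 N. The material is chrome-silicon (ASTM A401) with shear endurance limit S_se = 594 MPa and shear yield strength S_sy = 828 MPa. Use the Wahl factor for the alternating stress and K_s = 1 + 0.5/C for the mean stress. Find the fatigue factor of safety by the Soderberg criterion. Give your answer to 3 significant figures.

C = D/d = 72.0/8.1 = 8.8889; K_W = (4C−1)/(4C−4)+0.615/C = 1.1643; K_s = 1+0.5/C = 1.0562
F_a = (F_max−F_min)/2 = 119.15 N; F_m = (F_max+F_min)/2 = 155.85 N
τ_a = K_W·8F_aD/(πd³) = 1.1643 × 41.107 = 47.859 MPa
τ_m = K_s·8F_mD/(πd³) = 1.0562 × 53.768 = 56.793 MPa
Soderberg: 1/n_f = τ_a/S_se + τ_m/S_sy = 47.859/594 + 56.793/828 = 0.08057 + 0.06859 = 0.14916
n_f = 1/0.14916 = 6.704

6.70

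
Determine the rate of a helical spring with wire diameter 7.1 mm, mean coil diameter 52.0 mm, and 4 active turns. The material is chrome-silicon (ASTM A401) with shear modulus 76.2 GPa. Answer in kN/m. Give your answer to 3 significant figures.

k = Gd⁴/(8D³N_a) = (76.2×10³ × 7.1⁴) / (8 × 52.0³ × 4)
  = 1.93637e+08 / 4.49946e+06 = 43.036 N/mm

43.0 kN/m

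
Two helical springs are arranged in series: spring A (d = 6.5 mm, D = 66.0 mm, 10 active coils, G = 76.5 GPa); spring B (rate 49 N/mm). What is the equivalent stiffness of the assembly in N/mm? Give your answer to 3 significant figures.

k_A = Gd⁴/(8D³N_a) = (76.5×10³)(6.5⁴)/(8·66.0³·10) = 5.9374 N/mm
Series: 1/k_eq = 1/5.9374 + 1/49 = 0.18883; k_eq = 5.2957 N/mm

5.30 N/mm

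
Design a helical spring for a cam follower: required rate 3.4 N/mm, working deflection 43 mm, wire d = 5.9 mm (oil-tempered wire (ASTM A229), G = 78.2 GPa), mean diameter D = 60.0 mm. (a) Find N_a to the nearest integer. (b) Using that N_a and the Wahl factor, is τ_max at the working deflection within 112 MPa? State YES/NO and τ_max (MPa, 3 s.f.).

N_a = Gd⁴/(8D³k) = (78.2×10³)(5.9⁴)/(8·60.0³·3.4) = 16.13 → N_a = 16
Actual rate k = Gd⁴/(8D³·16) = 3.4273 N/mm
Working load F = kδ = 3.4273·43 = 147.37 N
C = 60.0/5.9 = 10.1695; K_W = (4C−1)/(4C−4)+0.615/C = 1.1423
τ_max = K_W·8FD/(πd³) = 1.1423·109.64 = 125.23 MPa
τ_max > 112 MPa → exceeds allowable

(a) 16 coils; (b) NO, τ_max = 125 MPa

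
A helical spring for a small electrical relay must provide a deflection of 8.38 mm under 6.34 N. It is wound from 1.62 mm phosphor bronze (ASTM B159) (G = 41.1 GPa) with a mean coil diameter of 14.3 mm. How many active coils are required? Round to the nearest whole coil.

16

Required rate k = F/δ = 6.34/8.38 = 0.75656 N/mm
N_a = Gd⁴/(8D³k) = (41.1×10³ × 1.62⁴)/(8 × 14.3³ × 0.75656)
    = 283075 / 17698.8 = 15.99 → 16 coils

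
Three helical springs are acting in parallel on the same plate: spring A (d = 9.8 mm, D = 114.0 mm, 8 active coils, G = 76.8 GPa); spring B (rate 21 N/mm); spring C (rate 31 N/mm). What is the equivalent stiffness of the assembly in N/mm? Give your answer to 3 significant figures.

59.5 N/mm

k_A = Gd⁴/(8D³N_a) = (76.8×10³)(9.8⁴)/(8·114.0³·8) = 7.4709 N/mm
Parallel: k_eq = 7.4709 + 21 + 31 = 59.471 N/mm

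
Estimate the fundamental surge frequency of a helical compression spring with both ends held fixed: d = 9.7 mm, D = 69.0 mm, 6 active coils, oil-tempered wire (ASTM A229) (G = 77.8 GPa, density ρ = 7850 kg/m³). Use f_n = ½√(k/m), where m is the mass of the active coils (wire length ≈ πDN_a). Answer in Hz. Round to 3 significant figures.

k = Gd⁴/(8D³N_a) = (77.8×10³)(9.7⁴)/(8·69.0³·6) = 43.68 N/mm = 43680 N/m
Wire length L = πDN_a = π·69.0·6 = 1300.6 mm
m = ρ·(πd²/4)·L = 7850 × 73.898×10⁻⁶ m² × 1.3006 m = 0.75449 kg
f_n = ½√(k/m) = 0.5·√(43680/0.75449) = 0.5·√(57893) = 120.3 Hz

120 Hz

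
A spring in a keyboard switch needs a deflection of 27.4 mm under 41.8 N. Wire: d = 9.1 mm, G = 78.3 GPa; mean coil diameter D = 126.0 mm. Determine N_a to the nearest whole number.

22

Required rate k = F/δ = 41.8/27.4 = 1.5255 N/mm
N_a = Gd⁴/(8D³k) = (78.3×10³ × 9.1⁴)/(8 × 126.0³ × 1.5255)
    = 5.36942e+08 / 2.44133e+07 = 21.99 → 22 coils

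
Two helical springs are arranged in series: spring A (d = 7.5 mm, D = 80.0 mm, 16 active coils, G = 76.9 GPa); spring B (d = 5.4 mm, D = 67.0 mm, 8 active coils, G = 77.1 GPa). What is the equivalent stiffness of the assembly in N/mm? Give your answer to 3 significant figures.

k_A = Gd⁴/(8D³N_a) = (76.9×10³)(7.5⁴)/(8·80.0³·16) = 3.7127 N/mm
k_B = Gd⁴/(8D³N_a) = (77.1×10³)(5.4⁴)/(8·67.0³·8) = 3.4058 N/mm
Series: 1/k_eq = 1/3.7127 + 1/3.4058 = 0.56296; k_eq = 1.7763 N/mm

1.78 N/mm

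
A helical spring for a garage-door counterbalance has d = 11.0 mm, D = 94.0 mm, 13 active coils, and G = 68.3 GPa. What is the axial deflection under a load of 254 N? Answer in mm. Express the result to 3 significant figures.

21.9 mm

k = Gd⁴/(8D³N_a) = (68.3×10³)(11.0⁴)/(8·94.0³·13) = 11.576 N/mm
δ = F/k = 254 / 11.576 = 21.941 mm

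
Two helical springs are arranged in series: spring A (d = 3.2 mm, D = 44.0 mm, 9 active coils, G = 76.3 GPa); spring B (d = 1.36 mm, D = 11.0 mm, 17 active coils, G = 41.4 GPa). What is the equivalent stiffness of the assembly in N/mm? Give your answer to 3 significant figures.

k_A = Gd⁴/(8D³N_a) = (76.3×10³)(3.2⁴)/(8·44.0³·9) = 1.3045 N/mm
k_B = Gd⁴/(8D³N_a) = (41.4×10³)(1.36⁴)/(8·11.0³·17) = 0.78242 N/mm
Series: 1/k_eq = 1/1.3045 + 1/0.78242 = 2.0447; k_eq = 0.48907 N/mm

0.489 N/mm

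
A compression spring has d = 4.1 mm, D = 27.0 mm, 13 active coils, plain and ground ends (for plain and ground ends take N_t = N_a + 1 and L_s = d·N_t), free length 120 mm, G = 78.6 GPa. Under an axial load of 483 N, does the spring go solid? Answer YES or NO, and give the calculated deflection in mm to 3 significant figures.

NO, δ = 44.5 mm

k = Gd⁴/(8D³N_a) = (78.6×10³)(4.1⁴)/(8·27.0³·13) = 10.85 N/mm
N_t = 14; L_s = 4.1·14 = 57.4 mm; δ_solid = L₀ − L_s = 120 − 57.4 = 62.6 mm
δ = F/k = 483/10.85 = 44.516 mm
δ < δ_solid → spring does not go solid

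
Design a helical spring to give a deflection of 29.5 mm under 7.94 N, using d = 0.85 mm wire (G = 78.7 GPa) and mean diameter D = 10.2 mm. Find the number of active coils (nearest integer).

Required rate k = F/δ = 7.94/29.5 = 0.26915 N/mm
N_a = Gd⁴/(8D³k) = (78.7×10³ × 0.85⁴)/(8 × 10.2³ × 0.26915)
    = 41081.9 / 2285.01 = 17.98 → 18 coils

18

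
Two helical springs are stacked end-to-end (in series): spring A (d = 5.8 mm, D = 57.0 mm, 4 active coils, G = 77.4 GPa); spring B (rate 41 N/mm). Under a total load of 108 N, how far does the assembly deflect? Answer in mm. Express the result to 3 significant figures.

9.94 mm

k_A = Gd⁴/(8D³N_a) = (77.4×10³)(5.8⁴)/(8·57.0³·4) = 14.78 N/mm
Series: 1/k_eq = 1/14.78 + 1/41 = 0.092049; k_eq = 10.864 N/mm
δ = F/k_eq = 108/10.864 = 9.9413 mm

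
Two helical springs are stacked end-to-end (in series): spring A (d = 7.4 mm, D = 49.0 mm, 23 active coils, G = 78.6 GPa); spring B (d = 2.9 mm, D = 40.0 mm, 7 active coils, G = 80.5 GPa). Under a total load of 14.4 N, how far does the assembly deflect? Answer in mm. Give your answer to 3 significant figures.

10.4 mm

k_A = Gd⁴/(8D³N_a) = (78.6×10³)(7.4⁴)/(8·49.0³·23) = 10.888 N/mm
k_B = Gd⁴/(8D³N_a) = (80.5×10³)(2.9⁴)/(8·40.0³·7) = 1.5886 N/mm
Series: 1/k_eq = 1/10.888 + 1/1.5886 = 0.72132; k_eq = 1.3863 N/mm
δ = F/k_eq = 14.4/1.3863 = 10.387 mm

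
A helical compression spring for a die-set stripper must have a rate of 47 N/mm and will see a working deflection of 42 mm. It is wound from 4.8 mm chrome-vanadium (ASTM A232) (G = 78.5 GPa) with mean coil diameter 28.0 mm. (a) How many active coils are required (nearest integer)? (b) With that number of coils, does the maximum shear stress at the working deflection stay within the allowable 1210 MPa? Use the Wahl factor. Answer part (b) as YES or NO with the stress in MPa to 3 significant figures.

N_a = Gd⁴/(8D³k) = (78.5×10³)(4.8⁴)/(8·28.0³·47) = 5.049 → N_a = 5
Actual rate k = Gd⁴/(8D³·5) = 47.457 N/mm
Working load F = kδ = 47.457·42 = 1993.2 N
C = 28.0/4.8 = 5.8333; K_W = (4C−1)/(4C−4)+0.615/C = 1.2606
τ_max = K_W·8FD/(πd³) = 1.2606·1285.1 = 1620 MPa
τ_max > 1210 MPa → exceeds allowable

(a) 5 coils; (b) NO, τ_max = 1620 MPa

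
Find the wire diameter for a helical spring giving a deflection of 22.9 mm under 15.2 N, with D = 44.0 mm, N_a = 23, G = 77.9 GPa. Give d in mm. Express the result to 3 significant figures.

Required rate k = F/δ = 15.2/22.9 = 0.66376 N/mm
d = (8D³N_a·k / G)^(1/4) = (8·44.0³·23·0.66376 / (77.9×10³))^0.25
  = (133.55)^0.25 = 3.3995 mm

3.40 mm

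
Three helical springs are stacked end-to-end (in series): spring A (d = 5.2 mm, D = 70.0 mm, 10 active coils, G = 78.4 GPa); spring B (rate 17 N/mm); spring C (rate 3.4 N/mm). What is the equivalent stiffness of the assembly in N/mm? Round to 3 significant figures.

1.20 N/mm

k_A = Gd⁴/(8D³N_a) = (78.4×10³)(5.2⁴)/(8·70.0³·10) = 2.089 N/mm
Series: 1/k_eq = 1/2.089 + 1/17 + 1/3.4 = 0.83163; k_eq = 1.2025 N/mm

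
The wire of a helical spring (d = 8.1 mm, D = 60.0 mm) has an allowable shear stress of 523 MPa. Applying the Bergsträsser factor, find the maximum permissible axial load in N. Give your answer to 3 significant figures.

C = D/d = 60.0/8.1 = 7.4074
K_B = (4C+2)/(4C−3) = 31.630/26.630 = 1.1878
τ_max = K·8FD/(πd³) → F_max = τ_allow·πd³/(8DK)
F_max = 523·π·8.1³/(8·60.0·1.1878) = 8.7319e+05/570.13 = 1531.6 N

1530 N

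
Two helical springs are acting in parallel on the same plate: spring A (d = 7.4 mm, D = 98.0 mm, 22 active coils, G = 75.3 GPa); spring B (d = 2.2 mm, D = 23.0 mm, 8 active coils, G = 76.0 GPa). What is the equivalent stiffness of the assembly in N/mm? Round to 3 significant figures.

k_A = Gd⁴/(8D³N_a) = (75.3×10³)(7.4⁴)/(8·98.0³·22) = 1.3631 N/mm
k_B = Gd⁴/(8D³N_a) = (76.0×10³)(2.2⁴)/(8·23.0³·8) = 2.2863 N/mm
Parallel: k_eq = 1.3631 + 2.2863 = 3.6495 N/mm

3.65 N/mm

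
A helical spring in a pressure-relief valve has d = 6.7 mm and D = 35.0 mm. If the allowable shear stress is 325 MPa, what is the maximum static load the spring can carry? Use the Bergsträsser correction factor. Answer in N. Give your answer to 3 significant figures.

C = D/d = 35.0/6.7 = 5.2239
K_B = (4C+2)/(4C−3) = 22.896/17.896 = 1.2794
τ_max = K·8FD/(πd³) → F_max = τ_allow·πd³/(8DK)
F_max = 325·π·6.7³/(8·35.0·1.2794) = 3.0708e+05/358.23 = 857.22 N

857 N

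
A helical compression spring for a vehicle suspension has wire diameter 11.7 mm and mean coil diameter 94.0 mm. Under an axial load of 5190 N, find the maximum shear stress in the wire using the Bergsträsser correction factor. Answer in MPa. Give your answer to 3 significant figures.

909 MPa

Spring index C = D/d = 94.0/11.7 = 8.0342
K_B = (4C+2)/(4C−3) = 34.137/29.137 = 1.1716
τ₀ = 8FD/(πd³) = 8·5190·94.0/(π·11.7³) = 3.90288e+06/5031.6 = 775.67 MPa
τ_max = K·τ₀ = 1.1716 × 775.67 = 908.78 MPa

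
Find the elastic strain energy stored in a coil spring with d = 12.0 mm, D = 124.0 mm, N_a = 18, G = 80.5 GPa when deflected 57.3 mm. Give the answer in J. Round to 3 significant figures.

9.98 J

k = Gd⁴/(8D³N_a) = (80.5×10³)(12.0⁴)/(8·124.0³·18) = 6.0799 N/mm
U = ½kδ² = 0.5 × 6.0799 × 57.3² = 9981 N·mm = 9.981 J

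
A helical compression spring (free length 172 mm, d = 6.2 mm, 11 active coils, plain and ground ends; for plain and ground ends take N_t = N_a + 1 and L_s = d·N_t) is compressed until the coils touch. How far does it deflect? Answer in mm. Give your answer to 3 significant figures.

N_t = 12; L_s = 6.2·12 = 74.4 mm
δ_solid = L₀ − L_s = 172 − 74.4 = 97.6 mm

97.6 mm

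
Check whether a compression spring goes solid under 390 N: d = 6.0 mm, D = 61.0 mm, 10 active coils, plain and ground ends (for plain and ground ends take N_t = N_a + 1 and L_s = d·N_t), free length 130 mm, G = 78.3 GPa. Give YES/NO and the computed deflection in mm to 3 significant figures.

YES, δ = 69.8 mm

k = Gd⁴/(8D³N_a) = (78.3×10³)(6.0⁴)/(8·61.0³·10) = 5.5884 N/mm
N_t = 11; L_s = 6.0·11 = 66 mm; δ_solid = L₀ − L_s = 130 − 66 = 64 mm
δ = F/k = 390/5.5884 = 69.787 mm
δ ≥ δ_solid → spring goes solid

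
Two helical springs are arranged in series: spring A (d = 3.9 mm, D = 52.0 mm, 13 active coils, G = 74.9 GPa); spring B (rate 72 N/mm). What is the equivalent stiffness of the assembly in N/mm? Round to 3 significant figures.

k_A = Gd⁴/(8D³N_a) = (74.9×10³)(3.9⁴)/(8·52.0³·13) = 1.1849 N/mm
Series: 1/k_eq = 1/1.1849 + 1/72 = 0.85781; k_eq = 1.1658 N/mm

1.17 N/mm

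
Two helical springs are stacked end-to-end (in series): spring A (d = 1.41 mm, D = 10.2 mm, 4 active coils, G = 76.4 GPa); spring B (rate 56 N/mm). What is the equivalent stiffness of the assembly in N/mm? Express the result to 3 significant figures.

7.67 N/mm

k_A = Gd⁴/(8D³N_a) = (76.4×10³)(1.41⁴)/(8·10.2³·4) = 8.8924 N/mm
Series: 1/k_eq = 1/8.8924 + 1/56 = 0.13031; k_eq = 7.6739 N/mm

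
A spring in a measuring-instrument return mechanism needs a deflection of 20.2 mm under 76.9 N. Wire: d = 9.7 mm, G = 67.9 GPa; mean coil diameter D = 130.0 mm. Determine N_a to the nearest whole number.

9

Required rate k = F/δ = 76.9/20.2 = 3.8069 N/mm
N_a = Gd⁴/(8D³k) = (67.9×10³ × 9.7⁴)/(8 × 130.0³ × 3.8069)
    = 6.01114e+08 / 6.69106e+07 = 8.984 → 9 coils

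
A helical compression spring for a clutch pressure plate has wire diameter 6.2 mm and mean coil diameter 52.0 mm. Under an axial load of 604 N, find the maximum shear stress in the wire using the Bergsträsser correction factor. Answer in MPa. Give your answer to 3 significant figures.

Spring index C = D/d = 52.0/6.2 = 8.3871
K_B = (4C+2)/(4C−3) = 35.548/30.548 = 1.1637
τ₀ = 8FD/(πd³) = 8·604·52.0/(π·6.2³) = 251264/748.73 = 335.59 MPa
τ_max = K·τ₀ = 1.1637 × 335.59 = 390.51 MPa

391 MPa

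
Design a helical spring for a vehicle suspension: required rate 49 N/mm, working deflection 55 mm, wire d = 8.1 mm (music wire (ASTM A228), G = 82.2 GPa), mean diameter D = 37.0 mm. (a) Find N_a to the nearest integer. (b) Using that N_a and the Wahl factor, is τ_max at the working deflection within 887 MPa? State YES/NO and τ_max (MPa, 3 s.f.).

(a) 18 coils; (b) YES, τ_max = 636 MPa

N_a = Gd⁴/(8D³k) = (82.2×10³)(8.1⁴)/(8·37.0³·49) = 17.82 → N_a = 18
Actual rate k = Gd⁴/(8D³·18) = 48.511 N/mm
Working load F = kδ = 48.511·55 = 2668.1 N
C = 37.0/8.1 = 4.5679; K_W = (4C−1)/(4C−4)+0.615/C = 1.3448
τ_max = K_W·8FD/(πd³) = 1.3448·473.04 = 636.16 MPa
τ_max ≤ 887 MPa → acceptable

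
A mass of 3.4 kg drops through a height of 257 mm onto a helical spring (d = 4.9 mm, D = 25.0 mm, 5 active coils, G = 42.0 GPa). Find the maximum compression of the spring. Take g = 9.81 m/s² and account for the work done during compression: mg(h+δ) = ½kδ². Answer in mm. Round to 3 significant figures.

k = Gd⁴/(8D³N_a) = (42.0×10³)(4.9⁴)/(8·25.0³·5) = 38.739 N/mm
W = mg = 3.4 × 9.81 = 33.354 N
½kδ² − Wδ − Wh = 0 → δ = (W + √(W² + 2kWh))/k
δ = (33.354 + √(1112.5 + 664148))/38.739 = (33.354 + 815.63)/38.739 = 21.915 mm

21.9 mm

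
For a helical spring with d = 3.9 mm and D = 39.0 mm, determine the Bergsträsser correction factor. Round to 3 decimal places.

C = D/d = 39.0/3.9 = 10.0000
K_B = (4C+2)/(4C−3) = 42.000/37.000 = 1.1351

1.135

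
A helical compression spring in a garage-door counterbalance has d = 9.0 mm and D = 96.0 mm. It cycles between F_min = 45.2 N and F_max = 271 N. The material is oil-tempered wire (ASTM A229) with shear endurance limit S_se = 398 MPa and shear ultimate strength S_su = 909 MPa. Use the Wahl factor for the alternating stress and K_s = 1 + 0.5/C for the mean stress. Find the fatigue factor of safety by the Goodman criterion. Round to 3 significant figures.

C = D/d = 96.0/9.0 = 10.6667; K_W = (4C−1)/(4C−4)+0.615/C = 1.1352; K_s = 1+0.5/C = 1.0469
F_a = (F_max−F_min)/2 = 112.9 N; F_m = (F_max+F_min)/2 = 158.1 N
τ_a = K_W·8F_aD/(πd³) = 1.1352 × 37.86 = 42.98 MPa
τ_m = K_s·8F_mD/(πd³) = 1.0469 × 53.017 = 55.502 MPa
Goodman: 1/n_f = τ_a/S_se + τ_m/S_su = 42.98/398 + 55.502/909 = 0.10799 + 0.06106 = 0.16905
n_f = 1/0.16905 = 5.915

5.92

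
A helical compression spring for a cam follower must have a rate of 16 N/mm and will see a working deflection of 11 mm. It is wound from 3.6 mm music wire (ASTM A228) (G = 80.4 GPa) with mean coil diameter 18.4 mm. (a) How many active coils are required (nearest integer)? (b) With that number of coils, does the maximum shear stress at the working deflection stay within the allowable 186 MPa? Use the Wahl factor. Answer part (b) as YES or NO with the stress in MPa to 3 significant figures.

(a) 17 coils; (b) NO, τ_max = 229 MPa

N_a = Gd⁴/(8D³k) = (80.4×10³)(3.6⁴)/(8·18.4³·16) = 16.94 → N_a = 17
Actual rate k = Gd⁴/(8D³·17) = 15.939 N/mm
Working load F = kδ = 15.939·11 = 175.33 N
C = 18.4/3.6 = 5.1111; K_W = (4C−1)/(4C−4)+0.615/C = 1.3028
τ_max = K_W·8FD/(πd³) = 1.3028·176.08 = 229.39 MPa
τ_max > 186 MPa → exceeds allowable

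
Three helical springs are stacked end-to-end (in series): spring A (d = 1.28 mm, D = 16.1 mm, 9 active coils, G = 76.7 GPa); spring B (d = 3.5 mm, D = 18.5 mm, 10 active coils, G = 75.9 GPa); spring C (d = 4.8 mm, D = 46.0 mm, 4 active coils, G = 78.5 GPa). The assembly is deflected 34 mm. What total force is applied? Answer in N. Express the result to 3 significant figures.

21.5 N

k_A = Gd⁴/(8D³N_a) = (76.7×10³)(1.28⁴)/(8·16.1³·9) = 0.68521 N/mm
k_B = Gd⁴/(8D³N_a) = (75.9×10³)(3.5⁴)/(8·18.5³·10) = 22.486 N/mm
k_C = Gd⁴/(8D³N_a) = (78.5×10³)(4.8⁴)/(8·46.0³·4) = 13.379 N/mm
Series: 1/k_eq = 1/0.68521 + 1/22.486 + 1/13.379 = 1.5786; k_eq = 0.63346 N/mm
F = k_eq·δ = 0.63346·34 = 21.538 N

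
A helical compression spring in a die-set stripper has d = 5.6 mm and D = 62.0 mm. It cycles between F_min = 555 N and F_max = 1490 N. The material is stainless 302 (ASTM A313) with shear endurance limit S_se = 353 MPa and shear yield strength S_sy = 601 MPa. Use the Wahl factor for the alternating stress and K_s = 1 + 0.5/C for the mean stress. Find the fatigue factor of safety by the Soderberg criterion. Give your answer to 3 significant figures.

C = D/d = 62.0/5.6 = 11.0714; K_W = (4C−1)/(4C−4)+0.615/C = 1.1300; K_s = 1+0.5/C = 1.0452
F_a = (F_max−F_min)/2 = 467.5 N; F_m = (F_max+F_min)/2 = 1022.5 N
τ_a = K_W·8F_aD/(πd³) = 1.1300 × 420.29 = 474.93 MPa
τ_m = K_s·8F_mD/(πd³) = 1.0452 × 919.24 = 960.76 MPa
Soderberg: 1/n_f = τ_a/S_se + τ_m/S_sy = 474.93/353 + 960.76/601 = 1.34542 + 1.59860 = 2.944
n_f = 1/2.944 = 0.3397

0.340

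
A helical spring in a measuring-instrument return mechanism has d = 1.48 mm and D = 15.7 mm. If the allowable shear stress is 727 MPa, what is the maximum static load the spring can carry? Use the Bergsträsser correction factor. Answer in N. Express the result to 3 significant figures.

C = D/d = 15.7/1.48 = 10.6081
K_B = (4C+2)/(4C−3) = 44.432/39.432 = 1.1268
τ_max = K·8FD/(πd³) → F_max = τ_allow·πd³/(8DK)
F_max = 727·π·1.48³/(8·15.7·1.1268) = 7404.1/141.53 = 52.316 N

52.3 N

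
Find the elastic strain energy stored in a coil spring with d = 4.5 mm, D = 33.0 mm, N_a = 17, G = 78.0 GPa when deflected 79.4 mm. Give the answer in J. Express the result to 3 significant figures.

k = Gd⁴/(8D³N_a) = (78.0×10³)(4.5⁴)/(8·33.0³·17) = 6.5443 N/mm
U = ½kδ² = 0.5 × 6.5443 × 79.4² = 20629 N·mm = 20.629 J

20.6 J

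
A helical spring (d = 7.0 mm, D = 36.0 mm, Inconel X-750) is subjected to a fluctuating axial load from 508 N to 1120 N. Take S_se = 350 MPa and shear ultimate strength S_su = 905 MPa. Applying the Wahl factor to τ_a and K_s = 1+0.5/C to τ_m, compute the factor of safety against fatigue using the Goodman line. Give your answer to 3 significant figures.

C = D/d = 36.0/7.0 = 5.1429; K_W = (4C−1)/(4C−4)+0.615/C = 1.3006; K_s = 1+0.5/C = 1.0972
F_a = (F_max−F_min)/2 = 306 N; F_m = (F_max+F_min)/2 = 814 N
τ_a = K_W·8F_aD/(πd³) = 1.3006 × 81.784 = 106.37 MPa
τ_m = K_s·8F_mD/(πd³) = 1.0972 × 217.56 = 238.71 MPa
Goodman: 1/n_f = τ_a/S_se + τ_m/S_su = 106.37/350 + 238.71/905 = 0.30391 + 0.26377 = 0.56768
n_f = 1/0.56768 = 1.762

1.76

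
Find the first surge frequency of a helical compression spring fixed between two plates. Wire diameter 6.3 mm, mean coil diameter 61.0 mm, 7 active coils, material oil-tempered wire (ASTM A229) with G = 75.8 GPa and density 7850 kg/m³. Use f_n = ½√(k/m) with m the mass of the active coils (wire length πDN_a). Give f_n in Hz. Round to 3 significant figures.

k = Gd⁴/(8D³N_a) = (75.8×10³)(6.3⁴)/(8·61.0³·7) = 9.3941 N/mm = 9394.1 N/m
Wire length L = πDN_a = π·61.0·7 = 1341.5 mm
m = ρ·(πd²/4)·L = 7850 × 31.172×10⁻⁶ m² × 1.3415 m = 0.32826 kg
f_n = ½√(k/m) = 0.5·√(9394.1/0.32826) = 0.5·√(28618) = 84.584 Hz

84.6 Hz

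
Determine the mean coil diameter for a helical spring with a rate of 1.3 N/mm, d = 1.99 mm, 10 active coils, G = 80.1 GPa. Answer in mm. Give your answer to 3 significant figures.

22.9 mm

D = (Gd⁴/(8N_a·k))^(1/3) = (80.1×10³·1.99⁴/(8·10·1.3))^(1/3)
  = (12078.5)^(1/3) = 22.9441 mm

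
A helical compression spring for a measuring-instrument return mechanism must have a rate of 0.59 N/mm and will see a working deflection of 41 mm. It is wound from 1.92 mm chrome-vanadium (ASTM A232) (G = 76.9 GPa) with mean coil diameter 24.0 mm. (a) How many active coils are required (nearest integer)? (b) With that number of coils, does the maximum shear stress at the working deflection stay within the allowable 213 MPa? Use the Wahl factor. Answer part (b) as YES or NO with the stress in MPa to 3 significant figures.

(a) 16 coils; (b) NO, τ_max = 233 MPa

N_a = Gd⁴/(8D³k) = (76.9×10³)(1.92⁴)/(8·24.0³·0.59) = 16.02 → N_a = 16
Actual rate k = Gd⁴/(8D³·16) = 0.59059 N/mm
Working load F = kδ = 0.59059·41 = 24.214 N
C = 24.0/1.92 = 12.5000; K_W = (4C−1)/(4C−4)+0.615/C = 1.1144
τ_max = K_W·8FD/(πd³) = 1.1144·209.08 = 233.01 MPa
τ_max > 213 MPa → exceeds allowable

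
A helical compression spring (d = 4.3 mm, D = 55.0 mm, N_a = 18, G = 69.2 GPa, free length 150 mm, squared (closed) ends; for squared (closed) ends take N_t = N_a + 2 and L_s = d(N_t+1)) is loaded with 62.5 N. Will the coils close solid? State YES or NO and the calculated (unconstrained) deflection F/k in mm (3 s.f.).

k = Gd⁴/(8D³N_a) = (69.2×10³)(4.3⁴)/(8·55.0³·18) = 0.98748 N/mm
N_t = 20; L_s = 4.3·21 = 90.3 mm; δ_solid = L₀ − L_s = 150 − 90.3 = 59.7 mm
δ = F/k = 62.5/0.98748 = 63.292 mm
δ ≥ δ_solid → spring goes solid

YES, δ = 63.3 mm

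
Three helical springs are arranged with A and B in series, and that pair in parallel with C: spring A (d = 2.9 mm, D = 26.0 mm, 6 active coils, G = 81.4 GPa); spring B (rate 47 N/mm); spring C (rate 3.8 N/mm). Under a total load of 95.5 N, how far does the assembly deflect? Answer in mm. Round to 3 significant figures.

k_A = Gd⁴/(8D³N_a) = (81.4×10³)(2.9⁴)/(8·26.0³·6) = 6.8243 N/mm
Springs A,B series: k_AB = 1/(1/6.8243+1/47) = 5.959 N/mm; parallel with C: k_eq = 5.959+3.8 = 9.759 N/mm
δ = F/k_eq = 95.5/9.759 = 9.7858 mm

9.79 mm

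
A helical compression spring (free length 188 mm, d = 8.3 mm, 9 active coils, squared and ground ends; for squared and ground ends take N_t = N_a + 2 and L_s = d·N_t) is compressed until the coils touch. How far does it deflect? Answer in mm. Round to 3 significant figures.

96.7 mm

N_t = 11; L_s = 8.3·11 = 91.3 mm
δ_solid = L₀ − L_s = 188 − 91.3 = 96.7 mm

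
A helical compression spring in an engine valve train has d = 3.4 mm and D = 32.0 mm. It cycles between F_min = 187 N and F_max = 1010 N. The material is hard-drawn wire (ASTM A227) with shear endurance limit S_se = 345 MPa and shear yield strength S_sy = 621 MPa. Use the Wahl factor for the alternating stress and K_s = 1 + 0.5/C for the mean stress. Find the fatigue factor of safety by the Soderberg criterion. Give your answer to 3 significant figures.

C = D/d = 32.0/3.4 = 9.4118; K_W = (4C−1)/(4C−4)+0.615/C = 1.1545; K_s = 1+0.5/C = 1.0531
F_a = (F_max−F_min)/2 = 411.5 N; F_m = (F_max+F_min)/2 = 598.5 N
τ_a = K_W·8F_aD/(πd³) = 1.1545 × 853.15 = 984.96 MPa
τ_m = K_s·8F_mD/(πd³) = 1.0531 × 1240.8 = 1306.8 MPa
Soderberg: 1/n_f = τ_a/S_se + τ_m/S_sy = 984.96/345 + 1306.8/621 = 2.85496 + 2.10429 = 4.9592
n_f = 1/4.9592 = 0.2016

0.202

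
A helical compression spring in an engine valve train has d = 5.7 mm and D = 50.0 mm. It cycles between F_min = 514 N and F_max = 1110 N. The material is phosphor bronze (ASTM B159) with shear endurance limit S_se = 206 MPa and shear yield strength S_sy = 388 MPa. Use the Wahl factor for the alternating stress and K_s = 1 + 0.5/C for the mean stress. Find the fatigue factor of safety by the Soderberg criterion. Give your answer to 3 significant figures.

0.373

C = D/d = 50.0/5.7 = 8.7719; K_W = (4C−1)/(4C−4)+0.615/C = 1.1666; K_s = 1+0.5/C = 1.0570
F_a = (F_max−F_min)/2 = 298 N; F_m = (F_max+F_min)/2 = 812 N
τ_a = K_W·8F_aD/(πd³) = 1.1666 × 204.88 = 239.02 MPa
τ_m = K_s·8F_mD/(πd³) = 1.0570 × 558.27 = 590.09 MPa
Soderberg: 1/n_f = τ_a/S_se + τ_m/S_sy = 239.02/206 + 590.09/388 = 1.16027 + 1.52084 = 2.6811
n_f = 1/2.6811 = 0.373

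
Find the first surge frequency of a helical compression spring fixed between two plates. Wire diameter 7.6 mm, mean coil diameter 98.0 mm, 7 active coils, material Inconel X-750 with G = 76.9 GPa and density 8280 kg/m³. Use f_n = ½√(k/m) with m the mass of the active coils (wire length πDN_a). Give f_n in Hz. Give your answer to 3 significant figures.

k = Gd⁴/(8D³N_a) = (76.9×10³)(7.6⁴)/(8·98.0³·7) = 4.8676 N/mm = 4867.6 N/m
Wire length L = πDN_a = π·98.0·7 = 2155.1 mm
m = ρ·(πd²/4)·L = 8280 × 45.365×10⁻⁶ m² × 2.1551 m = 0.80951 kg
f_n = ½√(k/m) = 0.5·√(4867.6/0.80951) = 0.5·√(6013) = 38.772 Hz

38.8 Hz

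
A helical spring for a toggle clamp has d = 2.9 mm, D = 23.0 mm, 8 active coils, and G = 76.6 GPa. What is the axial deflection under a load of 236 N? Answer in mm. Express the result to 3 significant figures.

k = Gd⁴/(8D³N_a) = (76.6×10³)(2.9⁴)/(8·23.0³·8) = 6.9576 N/mm
δ = F/k = 236 / 6.9576 = 33.92 mm

33.9 mm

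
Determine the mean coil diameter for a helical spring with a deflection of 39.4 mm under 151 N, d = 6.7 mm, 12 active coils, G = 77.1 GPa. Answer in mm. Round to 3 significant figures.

75.0 mm

Required rate k = F/δ = 151/39.4 = 3.8325 N/mm
D = (Gd⁴/(8N_a·k))^(1/3) = (77.1×10³·6.7⁴/(8·12·3.8325))^(1/3)
  = (422281)^(1/3) = 75.0241 mm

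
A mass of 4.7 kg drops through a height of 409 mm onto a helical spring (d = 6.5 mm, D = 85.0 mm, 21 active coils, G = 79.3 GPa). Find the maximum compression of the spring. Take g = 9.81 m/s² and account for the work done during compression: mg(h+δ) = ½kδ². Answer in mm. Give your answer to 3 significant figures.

k = Gd⁴/(8D³N_a) = (79.3×10³)(6.5⁴)/(8·85.0³·21) = 1.372 N/mm
W = mg = 4.7 × 9.81 = 46.107 N
½kδ² − Wδ − Wh = 0 → δ = (W + √(W² + 2kWh))/k
δ = (46.107 + √(2125.9 + 51746.5))/1.372 = (46.107 + 232.1)/1.372 = 202.77 mm

203 mm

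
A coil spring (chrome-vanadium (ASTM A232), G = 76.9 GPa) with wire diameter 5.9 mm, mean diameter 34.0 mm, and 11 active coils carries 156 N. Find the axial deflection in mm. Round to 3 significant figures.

k = Gd⁴/(8D³N_a) = (76.9×10³)(5.9⁴)/(8·34.0³·11) = 26.941 N/mm
δ = F/k = 156 / 26.941 = 5.7904 mm

5.79 mm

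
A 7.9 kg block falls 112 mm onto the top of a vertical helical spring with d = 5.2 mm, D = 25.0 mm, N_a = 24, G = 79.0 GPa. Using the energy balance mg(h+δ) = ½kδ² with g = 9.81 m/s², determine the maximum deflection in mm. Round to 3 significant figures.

k = Gd⁴/(8D³N_a) = (79.0×10³)(5.2⁴)/(8·25.0³·24) = 19.254 N/mm
W = mg = 7.9 × 9.81 = 77.499 N
½kδ² − Wδ − Wh = 0 → δ = (W + √(W² + 2kWh))/k
δ = (77.499 + √(6006.1 + 334244))/19.254 = (77.499 + 583.31)/19.254 = 34.321 mm

34.3 mm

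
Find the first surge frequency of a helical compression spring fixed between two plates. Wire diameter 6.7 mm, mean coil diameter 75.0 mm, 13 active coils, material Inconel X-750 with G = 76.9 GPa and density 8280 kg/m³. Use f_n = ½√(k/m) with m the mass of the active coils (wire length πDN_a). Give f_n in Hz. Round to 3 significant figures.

31.4 Hz

k = Gd⁴/(8D³N_a) = (76.9×10³)(6.7⁴)/(8·75.0³·13) = 3.5319 N/mm = 3531.9 N/m
Wire length L = πDN_a = π·75.0·13 = 3063.1 mm
m = ρ·(πd²/4)·L = 8280 × 35.257×10⁻⁶ m² × 3.0631 m = 0.89418 kg
f_n = ½√(k/m) = 0.5·√(3531.9/0.89418) = 0.5·√(3949.9) = 31.424 Hz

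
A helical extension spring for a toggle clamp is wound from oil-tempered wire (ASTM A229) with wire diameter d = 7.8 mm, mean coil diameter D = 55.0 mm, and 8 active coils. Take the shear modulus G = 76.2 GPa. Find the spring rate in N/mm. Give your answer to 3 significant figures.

k = Gd⁴/(8D³N_a) = (76.2×10³ × 7.8⁴) / (8 × 55.0³ × 8)
  = 2.82055e+08 / 1.0648e+07 = 26.489 N/mm

26.5 N/mm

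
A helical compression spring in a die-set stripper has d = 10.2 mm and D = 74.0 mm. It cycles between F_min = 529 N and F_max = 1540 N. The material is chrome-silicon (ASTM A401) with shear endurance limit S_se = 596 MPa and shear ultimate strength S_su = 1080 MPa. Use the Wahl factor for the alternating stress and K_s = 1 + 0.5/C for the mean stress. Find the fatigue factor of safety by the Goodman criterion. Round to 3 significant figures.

C = D/d = 74.0/10.2 = 7.2549; K_W = (4C−1)/(4C−4)+0.615/C = 1.2047; K_s = 1+0.5/C = 1.0689
F_a = (F_max−F_min)/2 = 505.5 N; F_m = (F_max+F_min)/2 = 1034.5 N
τ_a = K_W·8F_aD/(πd³) = 1.2047 × 89.762 = 108.13 MPa
τ_m = K_s·8F_mD/(πd³) = 1.0689 × 183.7 = 196.36 MPa
Goodman: 1/n_f = τ_a/S_se + τ_m/S_su = 108.13/596 + 196.36/1080 = 0.18143 + 0.18181 = 0.36325
n_f = 1/0.36325 = 2.753

2.75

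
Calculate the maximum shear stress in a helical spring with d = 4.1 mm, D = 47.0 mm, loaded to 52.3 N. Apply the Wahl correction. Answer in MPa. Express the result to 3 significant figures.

Spring index C = D/d = 47.0/4.1 = 11.4634
K_W = (4C−1)/(4C−4) + 0.615/C = 44.854/41.854 + 0.0536 = 1.1253
τ₀ = 8FD/(πd³) = 8·52.3·47.0/(π·4.1³) = 19664.8/216.52 = 90.821 MPa
τ_max = K·τ₀ = 1.1253 × 90.821 = 102.2 MPa

102 MPa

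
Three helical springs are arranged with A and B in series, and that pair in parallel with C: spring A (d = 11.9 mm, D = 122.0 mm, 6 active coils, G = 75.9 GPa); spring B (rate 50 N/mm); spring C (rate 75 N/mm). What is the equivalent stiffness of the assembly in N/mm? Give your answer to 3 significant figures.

87.9 N/mm

k_A = Gd⁴/(8D³N_a) = (75.9×10³)(11.9⁴)/(8·122.0³·6) = 17.463 N/mm
Springs A,B series: k_AB = 1/(1/17.463+1/50) = 12.942 N/mm; parallel with C: k_eq = 12.942+75 = 87.942 N/mm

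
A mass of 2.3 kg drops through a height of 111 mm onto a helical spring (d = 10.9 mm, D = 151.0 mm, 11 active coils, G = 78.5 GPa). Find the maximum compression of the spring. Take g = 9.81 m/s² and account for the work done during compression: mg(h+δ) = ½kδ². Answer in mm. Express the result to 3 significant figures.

k = Gd⁴/(8D³N_a) = (78.5×10³)(10.9⁴)/(8·151.0³·11) = 3.6573 N/mm
W = mg = 2.3 × 9.81 = 22.563 N
½kδ² − Wδ − Wh = 0 → δ = (W + √(W² + 2kWh))/k
δ = (22.563 + √(509.09 + 18319.4))/3.6573 = (22.563 + 137.22)/3.6573 = 43.688 mm

43.7 mm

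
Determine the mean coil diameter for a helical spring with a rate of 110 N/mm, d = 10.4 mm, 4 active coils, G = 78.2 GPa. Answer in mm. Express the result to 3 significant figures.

D = (Gd⁴/(8N_a·k))^(1/3) = (78.2×10³·10.4⁴/(8·4·110))^(1/3)
  = (259895)^(1/3) = 63.8164 mm

63.8 mm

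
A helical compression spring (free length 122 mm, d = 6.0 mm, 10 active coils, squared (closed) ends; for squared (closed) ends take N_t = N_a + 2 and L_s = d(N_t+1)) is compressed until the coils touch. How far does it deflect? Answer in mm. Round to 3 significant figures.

44.0 mm

N_t = 12; L_s = 6.0·13 = 78 mm
δ_solid = L₀ − L_s = 122 − 78 = 44 mm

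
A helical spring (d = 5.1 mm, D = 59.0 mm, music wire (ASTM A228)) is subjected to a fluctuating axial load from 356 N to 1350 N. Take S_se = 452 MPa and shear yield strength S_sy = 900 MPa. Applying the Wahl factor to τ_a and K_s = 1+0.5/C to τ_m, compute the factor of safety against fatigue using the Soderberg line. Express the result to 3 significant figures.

C = D/d = 59.0/5.1 = 11.5686; K_W = (4C−1)/(4C−4)+0.615/C = 1.1241; K_s = 1+0.5/C = 1.0432
F_a = (F_max−F_min)/2 = 497 N; F_m = (F_max+F_min)/2 = 853 N
τ_a = K_W·8F_aD/(πd³) = 1.1241 × 562.91 = 632.78 MPa
τ_m = K_s·8F_mD/(πd³) = 1.0432 × 966.12 = 1007.9 MPa
Soderberg: 1/n_f = τ_a/S_se + τ_m/S_sy = 632.78/452 + 1007.9/900 = 1.39996 + 1.11986 = 2.5198
n_f = 1/2.5198 = 0.3969

0.397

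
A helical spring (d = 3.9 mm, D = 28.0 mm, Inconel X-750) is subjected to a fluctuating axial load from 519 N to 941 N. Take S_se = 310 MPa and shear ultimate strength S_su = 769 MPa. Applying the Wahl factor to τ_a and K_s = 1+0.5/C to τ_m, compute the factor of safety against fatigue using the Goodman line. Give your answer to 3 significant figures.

0.453

C = D/d = 28.0/3.9 = 7.1795; K_W = (4C−1)/(4C−4)+0.615/C = 1.2070; K_s = 1+0.5/C = 1.0696
F_a = (F_max−F_min)/2 = 211 N; F_m = (F_max+F_min)/2 = 730 N
τ_a = K_W·8F_aD/(πd³) = 1.2070 × 253.62 = 306.13 MPa
τ_m = K_s·8F_mD/(πd³) = 1.0696 × 877.46 = 938.57 MPa
Goodman: 1/n_f = τ_a/S_se + τ_m/S_su = 306.13/310 + 938.57/769 = 0.98751 + 1.22051 = 2.208
n_f = 1/2.208 = 0.4529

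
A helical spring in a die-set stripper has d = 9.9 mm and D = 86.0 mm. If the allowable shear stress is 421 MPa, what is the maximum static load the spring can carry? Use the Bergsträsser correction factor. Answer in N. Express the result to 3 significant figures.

C = D/d = 86.0/9.9 = 8.6869
K_B = (4C+2)/(4C−3) = 36.747/31.747 = 1.1575
τ_max = K·8FD/(πd³) → F_max = τ_allow·πd³/(8DK)
F_max = 421·π·9.9³/(8·86.0·1.1575) = 1.2833e+06/796.36 = 1611.5 N

1610 N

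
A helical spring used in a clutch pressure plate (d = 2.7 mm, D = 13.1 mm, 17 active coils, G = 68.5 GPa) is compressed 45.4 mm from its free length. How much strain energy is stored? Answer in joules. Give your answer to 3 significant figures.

12.3 J

k = Gd⁴/(8D³N_a) = (68.5×10³)(2.7⁴)/(8·13.1³·17) = 11.907 N/mm
U = ½kδ² = 0.5 × 11.907 × 45.4² = 12271 N·mm = 12.271 J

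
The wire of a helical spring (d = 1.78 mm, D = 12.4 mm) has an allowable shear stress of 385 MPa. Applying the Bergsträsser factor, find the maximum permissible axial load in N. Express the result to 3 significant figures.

C = D/d = 12.4/1.78 = 6.9663
K_B = (4C+2)/(4C−3) = 29.865/24.865 = 1.2011
τ_max = K·8FD/(πd³) → F_max = τ_allow·πd³/(8DK)
F_max = 385·π·1.78³/(8·12.4·1.2011) = 6821.4/119.15 = 57.251 N

57.3 N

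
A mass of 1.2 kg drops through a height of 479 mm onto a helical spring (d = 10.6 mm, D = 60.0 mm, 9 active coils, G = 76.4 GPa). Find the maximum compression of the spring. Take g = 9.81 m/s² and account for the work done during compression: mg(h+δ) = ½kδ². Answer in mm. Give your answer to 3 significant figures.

13.7 mm

k = Gd⁴/(8D³N_a) = (76.4×10³)(10.6⁴)/(8·60.0³·9) = 62.02 N/mm
W = mg = 1.2 × 9.81 = 11.772 N
½kδ² − Wδ − Wh = 0 → δ = (W + √(W² + 2kWh))/k
δ = (11.772 + √(138.58 + 699433))/62.02 = (11.772 + 836.4)/62.02 = 13.676 mm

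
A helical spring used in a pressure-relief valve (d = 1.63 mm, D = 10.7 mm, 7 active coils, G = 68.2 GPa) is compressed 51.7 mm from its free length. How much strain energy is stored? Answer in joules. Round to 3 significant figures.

k = Gd⁴/(8D³N_a) = (68.2×10³)(1.63⁴)/(8·10.7³·7) = 7.0177 N/mm
U = ½kδ² = 0.5 × 7.0177 × 51.7² = 9378.8 N·mm = 9.3788 J

9.38 J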